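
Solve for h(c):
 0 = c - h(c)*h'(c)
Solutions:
 h(c) = -sqrt(C1 + c^2)
 h(c) = sqrt(C1 + c^2)


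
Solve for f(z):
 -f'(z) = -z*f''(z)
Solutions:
 f(z) = C1 + C2*z^2


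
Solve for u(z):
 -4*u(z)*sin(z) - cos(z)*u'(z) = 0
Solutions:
 u(z) = C1*cos(z)^4


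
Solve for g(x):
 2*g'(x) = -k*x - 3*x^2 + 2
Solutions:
 g(x) = C1 - k*x^2/4 - x^3/2 + x


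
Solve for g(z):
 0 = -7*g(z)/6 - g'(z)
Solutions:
 g(z) = C1*exp(-7*z/6)


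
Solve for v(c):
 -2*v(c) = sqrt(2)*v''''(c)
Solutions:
 v(c) = (C1*sin(2^(5/8)*c/2) + C2*cos(2^(5/8)*c/2))*exp(-2^(5/8)*c/2) + (C3*sin(2^(5/8)*c/2) + C4*cos(2^(5/8)*c/2))*exp(2^(5/8)*c/2)


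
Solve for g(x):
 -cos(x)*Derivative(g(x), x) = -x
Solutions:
 g(x) = C1 + Integral(x/cos(x), x)


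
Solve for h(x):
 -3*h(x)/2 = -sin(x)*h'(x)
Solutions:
 h(x) = C1*(cos(x) - 1)^(3/4)/(cos(x) + 1)^(3/4)


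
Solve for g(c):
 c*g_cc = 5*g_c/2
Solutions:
 g(c) = C1 + C2*c^(7/2)


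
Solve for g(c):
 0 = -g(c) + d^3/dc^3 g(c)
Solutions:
 g(c) = C3*exp(c) + (C1*sin(sqrt(3)*c/2) + C2*cos(sqrt(3)*c/2))*exp(-c/2)


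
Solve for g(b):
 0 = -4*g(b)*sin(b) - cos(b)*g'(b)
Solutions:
 g(b) = C1*cos(b)^4


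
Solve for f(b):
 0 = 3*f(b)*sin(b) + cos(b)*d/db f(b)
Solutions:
 f(b) = C1*cos(b)^3


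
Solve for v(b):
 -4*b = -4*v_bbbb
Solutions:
 v(b) = C1 + C2*b + C3*b^2 + C4*b^3 + b^5/120


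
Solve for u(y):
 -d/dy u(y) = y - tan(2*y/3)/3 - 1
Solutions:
 u(y) = C1 - y^2/2 + y - log(cos(2*y/3))/2


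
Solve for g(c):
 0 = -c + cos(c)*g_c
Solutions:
 g(c) = C1 + Integral(c/cos(c), c)


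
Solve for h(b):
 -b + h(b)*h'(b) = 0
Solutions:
 h(b) = -sqrt(C1 + b^2)
 h(b) = sqrt(C1 + b^2)


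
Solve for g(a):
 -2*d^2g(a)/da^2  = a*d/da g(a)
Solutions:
 g(a) = C1 + C2*erf(a/2)


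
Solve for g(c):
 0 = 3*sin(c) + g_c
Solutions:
 g(c) = C1 + 3*cos(c)


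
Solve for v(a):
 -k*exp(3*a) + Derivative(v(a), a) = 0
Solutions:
 v(a) = C1 + k*exp(3*a)/3


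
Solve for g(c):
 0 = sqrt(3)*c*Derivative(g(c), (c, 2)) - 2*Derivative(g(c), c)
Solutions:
 g(c) = C1 + C2*c^(1 + 2*sqrt(3)/3)


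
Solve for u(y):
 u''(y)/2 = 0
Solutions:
 u(y) = C1 + C2*y


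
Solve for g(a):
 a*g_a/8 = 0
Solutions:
 g(a) = C1


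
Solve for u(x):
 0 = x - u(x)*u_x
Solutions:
 u(x) = -sqrt(C1 + x^2)
 u(x) = sqrt(C1 + x^2)


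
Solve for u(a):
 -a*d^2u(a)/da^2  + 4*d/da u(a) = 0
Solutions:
 u(a) = C1 + C2*a^5


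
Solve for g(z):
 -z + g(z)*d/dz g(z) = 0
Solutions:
 g(z) = -sqrt(C1 + z^2)
 g(z) = sqrt(C1 + z^2)


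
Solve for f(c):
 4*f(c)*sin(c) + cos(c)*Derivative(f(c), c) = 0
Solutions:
 f(c) = C1*cos(c)^4


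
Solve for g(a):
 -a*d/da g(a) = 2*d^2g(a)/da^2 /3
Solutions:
 g(a) = C1 + C2*erf(sqrt(3)*a/2)


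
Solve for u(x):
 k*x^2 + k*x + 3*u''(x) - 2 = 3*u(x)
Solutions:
 u(x) = C1*exp(-x) + C2*exp(x) + k*x^2/3 + k*x/3 + 2*k/3 - 2/3


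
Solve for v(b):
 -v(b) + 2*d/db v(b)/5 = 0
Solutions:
 v(b) = C1*exp(5*b/2)


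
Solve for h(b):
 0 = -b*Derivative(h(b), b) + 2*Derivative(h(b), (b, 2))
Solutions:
 h(b) = C1 + C2*erfi(b/2)


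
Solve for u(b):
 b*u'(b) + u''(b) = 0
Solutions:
 u(b) = C1 + C2*erf(sqrt(2)*b/2)


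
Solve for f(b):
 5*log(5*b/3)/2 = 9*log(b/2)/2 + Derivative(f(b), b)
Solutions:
 f(b) = C1 - 2*b*log(b) + 2*b + b*log(400*sqrt(30)/27)


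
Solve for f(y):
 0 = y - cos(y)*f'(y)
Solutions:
 f(y) = C1 + Integral(y/cos(y), y)


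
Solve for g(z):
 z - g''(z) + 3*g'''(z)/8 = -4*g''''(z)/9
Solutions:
 g(z) = C1 + C2*z + C3*exp(3*z*(-9 + sqrt(1105))/64) + C4*exp(-3*z*(9 + sqrt(1105))/64) + z^3/6 + 3*z^2/16


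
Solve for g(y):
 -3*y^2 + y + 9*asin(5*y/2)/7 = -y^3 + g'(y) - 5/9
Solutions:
 g(y) = C1 + y^4/4 - y^3 + y^2/2 + 9*y*asin(5*y/2)/7 + 5*y/9 + 9*sqrt(4 - 25*y^2)/35


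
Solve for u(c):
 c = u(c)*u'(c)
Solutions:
 u(c) = -sqrt(C1 + c^2)
 u(c) = sqrt(C1 + c^2)


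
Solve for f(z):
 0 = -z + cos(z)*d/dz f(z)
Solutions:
 f(z) = C1 + Integral(z/cos(z), z)


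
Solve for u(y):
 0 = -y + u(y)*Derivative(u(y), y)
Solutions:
 u(y) = -sqrt(C1 + y^2)
 u(y) = sqrt(C1 + y^2)


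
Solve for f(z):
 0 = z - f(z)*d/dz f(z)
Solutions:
 f(z) = -sqrt(C1 + z^2)
 f(z) = sqrt(C1 + z^2)


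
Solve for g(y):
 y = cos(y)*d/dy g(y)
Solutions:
 g(y) = C1 + Integral(y/cos(y), y)


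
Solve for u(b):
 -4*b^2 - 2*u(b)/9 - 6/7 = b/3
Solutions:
 u(b) = -18*b^2 - 3*b/2 - 27/7


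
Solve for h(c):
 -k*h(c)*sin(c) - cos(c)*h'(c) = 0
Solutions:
 h(c) = C1*exp(k*log(cos(c)))


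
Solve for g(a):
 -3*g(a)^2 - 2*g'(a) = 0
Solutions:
 g(a) = 2/(C1 + 3*a)


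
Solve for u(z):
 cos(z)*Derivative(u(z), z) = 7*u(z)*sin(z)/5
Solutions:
 u(z) = C1/cos(z)^(7/5)


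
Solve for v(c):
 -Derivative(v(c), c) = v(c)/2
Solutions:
 v(c) = C1*exp(-c/2)


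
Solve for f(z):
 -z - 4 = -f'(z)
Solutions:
 f(z) = C1 + z^2/2 + 4*z


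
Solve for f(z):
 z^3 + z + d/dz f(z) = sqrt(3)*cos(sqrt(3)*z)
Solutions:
 f(z) = C1 - z^4/4 - z^2/2 + sin(sqrt(3)*z)


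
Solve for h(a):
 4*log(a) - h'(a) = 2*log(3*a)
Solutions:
 h(a) = C1 + 2*a*log(a) - a*log(9) - 2*a


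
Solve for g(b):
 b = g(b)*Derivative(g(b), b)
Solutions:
 g(b) = -sqrt(C1 + b^2)
 g(b) = sqrt(C1 + b^2)


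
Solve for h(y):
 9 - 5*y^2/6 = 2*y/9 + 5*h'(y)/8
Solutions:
 h(y) = C1 - 4*y^3/9 - 8*y^2/45 + 72*y/5


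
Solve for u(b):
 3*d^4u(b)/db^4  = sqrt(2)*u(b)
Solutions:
 u(b) = C1*exp(-2^(1/8)*3^(3/4)*b/3) + C2*exp(2^(1/8)*3^(3/4)*b/3) + C3*sin(2^(1/8)*3^(3/4)*b/3) + C4*cos(2^(1/8)*3^(3/4)*b/3)


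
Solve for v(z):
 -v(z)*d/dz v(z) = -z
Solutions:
 v(z) = -sqrt(C1 + z^2)
 v(z) = sqrt(C1 + z^2)


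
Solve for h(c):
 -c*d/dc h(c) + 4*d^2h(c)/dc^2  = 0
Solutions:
 h(c) = C1 + C2*erfi(sqrt(2)*c/4)


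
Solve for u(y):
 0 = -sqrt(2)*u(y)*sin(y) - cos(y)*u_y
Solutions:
 u(y) = C1*cos(y)^(sqrt(2))


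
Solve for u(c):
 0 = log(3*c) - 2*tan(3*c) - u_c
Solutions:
 u(c) = C1 + c*log(c) - c + c*log(3) + 2*log(cos(3*c))/3


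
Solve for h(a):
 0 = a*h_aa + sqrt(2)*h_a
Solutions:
 h(a) = C1 + C2*a^(1 - sqrt(2))


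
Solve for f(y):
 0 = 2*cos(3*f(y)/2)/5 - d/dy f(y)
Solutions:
 -2*y/5 - log(sin(3*f(y)/2) - 1)/3 + log(sin(3*f(y)/2) + 1)/3 = C1


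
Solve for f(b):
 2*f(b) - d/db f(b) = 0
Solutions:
 f(b) = C1*exp(2*b)


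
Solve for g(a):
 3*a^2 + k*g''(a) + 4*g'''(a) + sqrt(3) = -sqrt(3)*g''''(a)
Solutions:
 g(a) = C1 + C2*a + C3*exp(sqrt(3)*a*(sqrt(-sqrt(3)*k + 4) - 2)/3) + C4*exp(-sqrt(3)*a*(sqrt(-sqrt(3)*k + 4) + 2)/3) - a^4/(4*k) + 4*a^3/k^2 + a^2*(-sqrt(3)/2 + 3*sqrt(3)/k - 48/k^2)/k


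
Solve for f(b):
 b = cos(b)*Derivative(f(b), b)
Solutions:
 f(b) = C1 + Integral(b/cos(b), b)


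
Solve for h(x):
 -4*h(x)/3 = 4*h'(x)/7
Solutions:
 h(x) = C1*exp(-7*x/3)


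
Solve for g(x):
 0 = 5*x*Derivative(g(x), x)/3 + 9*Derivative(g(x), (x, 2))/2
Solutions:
 g(x) = C1 + C2*erf(sqrt(15)*x/9)


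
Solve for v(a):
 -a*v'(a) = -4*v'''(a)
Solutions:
 v(a) = C1 + Integral(C2*airyai(2^(1/3)*a/2) + C3*airybi(2^(1/3)*a/2), a)


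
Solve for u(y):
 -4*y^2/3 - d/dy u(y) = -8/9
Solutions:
 u(y) = C1 - 4*y^3/9 + 8*y/9


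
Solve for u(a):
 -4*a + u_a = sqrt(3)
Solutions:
 u(a) = C1 + 2*a^2 + sqrt(3)*a


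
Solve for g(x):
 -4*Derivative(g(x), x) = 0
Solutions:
 g(x) = C1


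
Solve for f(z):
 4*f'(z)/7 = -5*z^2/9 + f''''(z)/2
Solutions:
 f(z) = C1 + C4*exp(2*7^(2/3)*z/7) - 35*z^3/108 + (C2*sin(sqrt(3)*7^(2/3)*z/7) + C3*cos(sqrt(3)*7^(2/3)*z/7))*exp(-7^(2/3)*z/7)


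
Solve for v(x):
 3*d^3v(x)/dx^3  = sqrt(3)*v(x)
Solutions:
 v(x) = C3*exp(3^(5/6)*x/3) + (C1*sin(3^(1/3)*x/2) + C2*cos(3^(1/3)*x/2))*exp(-3^(5/6)*x/6)


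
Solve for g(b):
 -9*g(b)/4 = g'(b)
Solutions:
 g(b) = C1*exp(-9*b/4)


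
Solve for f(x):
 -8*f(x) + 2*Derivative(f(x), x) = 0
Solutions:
 f(x) = C1*exp(4*x)


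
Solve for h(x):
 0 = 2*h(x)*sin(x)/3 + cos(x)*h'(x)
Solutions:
 h(x) = C1*cos(x)^(2/3)


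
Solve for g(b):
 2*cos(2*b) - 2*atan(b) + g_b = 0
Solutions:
 g(b) = C1 + 2*b*atan(b) - log(b^2 + 1) - sin(2*b)


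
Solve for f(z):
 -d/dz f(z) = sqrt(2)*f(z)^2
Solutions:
 f(z) = 1/(C1 + sqrt(2)*z)


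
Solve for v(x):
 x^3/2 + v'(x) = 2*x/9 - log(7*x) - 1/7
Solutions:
 v(x) = C1 - x^4/8 + x^2/9 - x*log(x) - x*log(7) + 6*x/7


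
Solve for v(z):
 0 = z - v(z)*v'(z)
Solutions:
 v(z) = -sqrt(C1 + z^2)
 v(z) = sqrt(C1 + z^2)


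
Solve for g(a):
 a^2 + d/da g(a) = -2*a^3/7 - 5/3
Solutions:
 g(a) = C1 - a^4/14 - a^3/3 - 5*a/3


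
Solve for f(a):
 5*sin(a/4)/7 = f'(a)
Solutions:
 f(a) = C1 - 20*cos(a/4)/7


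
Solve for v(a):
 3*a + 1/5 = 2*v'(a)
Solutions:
 v(a) = C1 + 3*a^2/4 + a/10


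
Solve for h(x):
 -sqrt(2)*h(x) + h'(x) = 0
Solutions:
 h(x) = C1*exp(sqrt(2)*x)


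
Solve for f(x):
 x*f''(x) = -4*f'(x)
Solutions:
 f(x) = C1 + C2/x^3


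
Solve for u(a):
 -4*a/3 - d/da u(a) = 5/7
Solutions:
 u(a) = C1 - 2*a^2/3 - 5*a/7


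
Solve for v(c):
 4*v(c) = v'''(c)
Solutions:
 v(c) = C3*exp(2^(2/3)*c) + (C1*sin(2^(2/3)*sqrt(3)*c/2) + C2*cos(2^(2/3)*sqrt(3)*c/2))*exp(-2^(2/3)*c/2)


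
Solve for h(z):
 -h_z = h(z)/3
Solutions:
 h(z) = C1*exp(-z/3)


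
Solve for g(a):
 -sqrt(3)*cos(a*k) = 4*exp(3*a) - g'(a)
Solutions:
 g(a) = C1 + 4*exp(3*a)/3 + sqrt(3)*sin(a*k)/k


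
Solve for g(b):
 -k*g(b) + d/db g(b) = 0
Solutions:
 g(b) = C1*exp(b*k)


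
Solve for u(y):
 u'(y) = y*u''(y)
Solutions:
 u(y) = C1 + C2*y^2


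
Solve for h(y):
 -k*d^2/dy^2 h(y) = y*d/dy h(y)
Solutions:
 h(y) = C1 + C2*sqrt(k)*erf(sqrt(2)*y*sqrt(1/k)/2)


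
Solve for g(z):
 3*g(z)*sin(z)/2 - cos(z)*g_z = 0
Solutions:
 g(z) = C1/cos(z)^(3/2)


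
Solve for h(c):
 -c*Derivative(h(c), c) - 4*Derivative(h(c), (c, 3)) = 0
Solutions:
 h(c) = C1 + Integral(C2*airyai(-2^(1/3)*c/2) + C3*airybi(-2^(1/3)*c/2), c)


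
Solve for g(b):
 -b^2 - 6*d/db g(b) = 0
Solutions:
 g(b) = C1 - b^3/18


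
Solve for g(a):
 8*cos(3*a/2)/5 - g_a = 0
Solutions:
 g(a) = C1 + 16*sin(3*a/2)/15


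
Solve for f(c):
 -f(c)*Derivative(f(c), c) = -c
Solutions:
 f(c) = -sqrt(C1 + c^2)
 f(c) = sqrt(C1 + c^2)


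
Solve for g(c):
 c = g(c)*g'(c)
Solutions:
 g(c) = -sqrt(C1 + c^2)
 g(c) = sqrt(C1 + c^2)


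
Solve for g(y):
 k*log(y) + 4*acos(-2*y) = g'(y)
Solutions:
 g(y) = C1 + k*y*(log(y) - 1) + 4*y*acos(-2*y) + 2*sqrt(1 - 4*y^2)


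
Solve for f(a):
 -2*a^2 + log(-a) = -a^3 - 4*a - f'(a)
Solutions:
 f(a) = C1 - a^4/4 + 2*a^3/3 - 2*a^2 - a*log(-a) + a


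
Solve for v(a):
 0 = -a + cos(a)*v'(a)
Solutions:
 v(a) = C1 + Integral(a/cos(a), a)


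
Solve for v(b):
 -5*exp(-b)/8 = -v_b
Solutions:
 v(b) = C1 - 5*exp(-b)/8


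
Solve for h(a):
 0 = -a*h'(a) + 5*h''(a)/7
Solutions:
 h(a) = C1 + C2*erfi(sqrt(70)*a/10)


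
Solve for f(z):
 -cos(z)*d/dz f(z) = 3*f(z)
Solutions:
 f(z) = C1*(sin(z) - 1)^(3/2)/(sin(z) + 1)^(3/2)


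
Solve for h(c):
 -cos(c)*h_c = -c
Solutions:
 h(c) = C1 + Integral(c/cos(c), c)


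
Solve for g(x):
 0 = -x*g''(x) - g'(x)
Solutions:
 g(x) = C1 + C2*log(x)


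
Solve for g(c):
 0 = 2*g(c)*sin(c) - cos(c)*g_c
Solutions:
 g(c) = C1/cos(c)^2


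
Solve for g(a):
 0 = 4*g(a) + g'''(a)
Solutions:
 g(a) = C3*exp(-2^(2/3)*a) + (C1*sin(2^(2/3)*sqrt(3)*a/2) + C2*cos(2^(2/3)*sqrt(3)*a/2))*exp(2^(2/3)*a/2)


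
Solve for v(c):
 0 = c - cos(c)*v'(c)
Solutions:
 v(c) = C1 + Integral(c/cos(c), c)


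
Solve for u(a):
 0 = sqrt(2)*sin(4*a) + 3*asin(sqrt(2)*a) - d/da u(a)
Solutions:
 u(a) = C1 + 3*a*asin(sqrt(2)*a) + 3*sqrt(2)*sqrt(1 - 2*a^2)/2 - sqrt(2)*cos(4*a)/4


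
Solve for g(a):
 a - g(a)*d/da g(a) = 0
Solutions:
 g(a) = -sqrt(C1 + a^2)
 g(a) = sqrt(C1 + a^2)


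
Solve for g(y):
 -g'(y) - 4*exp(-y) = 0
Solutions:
 g(y) = C1 + 4*exp(-y)


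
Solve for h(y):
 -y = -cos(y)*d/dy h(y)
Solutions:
 h(y) = C1 + Integral(y/cos(y), y)


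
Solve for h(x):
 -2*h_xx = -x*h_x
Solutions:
 h(x) = C1 + C2*erfi(x/2)


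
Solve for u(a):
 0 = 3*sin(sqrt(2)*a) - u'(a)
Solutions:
 u(a) = C1 - 3*sqrt(2)*cos(sqrt(2)*a)/2


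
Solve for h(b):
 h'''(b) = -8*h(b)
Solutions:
 h(b) = C3*exp(-2*b) + (C1*sin(sqrt(3)*b) + C2*cos(sqrt(3)*b))*exp(b)


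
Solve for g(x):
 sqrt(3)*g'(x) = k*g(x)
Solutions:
 g(x) = C1*exp(sqrt(3)*k*x/3)


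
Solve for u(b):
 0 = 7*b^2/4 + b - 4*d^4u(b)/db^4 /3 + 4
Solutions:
 u(b) = C1 + C2*b + C3*b^2 + C4*b^3 + 7*b^6/1920 + b^5/160 + b^4/8


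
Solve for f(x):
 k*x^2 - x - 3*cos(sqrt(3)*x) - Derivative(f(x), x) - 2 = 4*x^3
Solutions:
 f(x) = C1 + k*x^3/3 - x^4 - x^2/2 - 2*x - sqrt(3)*sin(sqrt(3)*x)


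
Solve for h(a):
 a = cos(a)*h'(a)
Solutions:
 h(a) = C1 + Integral(a/cos(a), a)


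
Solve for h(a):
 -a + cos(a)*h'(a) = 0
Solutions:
 h(a) = C1 + Integral(a/cos(a), a)


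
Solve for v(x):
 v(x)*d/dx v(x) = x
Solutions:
 v(x) = -sqrt(C1 + x^2)
 v(x) = sqrt(C1 + x^2)


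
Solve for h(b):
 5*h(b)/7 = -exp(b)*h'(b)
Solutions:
 h(b) = C1*exp(5*exp(-b)/7)


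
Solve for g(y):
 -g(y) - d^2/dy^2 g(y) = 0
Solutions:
 g(y) = C1*sin(y) + C2*cos(y)


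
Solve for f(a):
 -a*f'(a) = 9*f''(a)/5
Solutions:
 f(a) = C1 + C2*erf(sqrt(10)*a/6)


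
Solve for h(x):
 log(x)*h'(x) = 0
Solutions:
 h(x) = C1


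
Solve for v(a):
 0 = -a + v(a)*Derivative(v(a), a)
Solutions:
 v(a) = -sqrt(C1 + a^2)
 v(a) = sqrt(C1 + a^2)


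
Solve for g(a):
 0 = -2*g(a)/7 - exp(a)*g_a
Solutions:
 g(a) = C1*exp(2*exp(-a)/7)


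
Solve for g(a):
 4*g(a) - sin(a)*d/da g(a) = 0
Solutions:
 g(a) = C1*(cos(a)^2 - 2*cos(a) + 1)/(cos(a)^2 + 2*cos(a) + 1)


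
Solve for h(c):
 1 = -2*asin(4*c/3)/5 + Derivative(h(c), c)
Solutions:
 h(c) = C1 + 2*c*asin(4*c/3)/5 + c + sqrt(9 - 16*c^2)/10


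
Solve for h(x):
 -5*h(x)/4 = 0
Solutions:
 h(x) = 0


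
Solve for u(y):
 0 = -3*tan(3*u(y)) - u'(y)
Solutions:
 u(y) = -asin(C1*exp(-9*y))/3 + pi/3
 u(y) = asin(C1*exp(-9*y))/3


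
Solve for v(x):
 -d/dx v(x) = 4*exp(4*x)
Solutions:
 v(x) = C1 - exp(4*x)


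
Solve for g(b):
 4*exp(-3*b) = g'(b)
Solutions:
 g(b) = C1 - 4*exp(-3*b)/3


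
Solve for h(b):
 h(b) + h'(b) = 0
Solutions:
 h(b) = C1*exp(-b)


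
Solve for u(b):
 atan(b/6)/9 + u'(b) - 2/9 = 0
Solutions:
 u(b) = C1 - b*atan(b/6)/9 + 2*b/9 + log(b^2 + 36)/3


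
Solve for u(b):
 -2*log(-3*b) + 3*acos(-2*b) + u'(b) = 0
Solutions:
 u(b) = C1 + 2*b*log(-b) - 3*b*acos(-2*b) - 2*b + 2*b*log(3) - 3*sqrt(1 - 4*b^2)/2


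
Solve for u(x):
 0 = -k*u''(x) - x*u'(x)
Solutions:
 u(x) = C1 + C2*sqrt(k)*erf(sqrt(2)*x*sqrt(1/k)/2)


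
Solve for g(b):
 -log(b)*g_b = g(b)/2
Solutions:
 g(b) = C1*exp(-li(b)/2)


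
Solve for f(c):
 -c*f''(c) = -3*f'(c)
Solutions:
 f(c) = C1 + C2*c^4


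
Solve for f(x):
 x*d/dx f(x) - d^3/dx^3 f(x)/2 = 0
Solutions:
 f(x) = C1 + Integral(C2*airyai(2^(1/3)*x) + C3*airybi(2^(1/3)*x), x)


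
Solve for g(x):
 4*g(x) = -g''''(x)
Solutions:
 g(x) = (C1*sin(x) + C2*cos(x))*exp(-x) + (C3*sin(x) + C4*cos(x))*exp(x)


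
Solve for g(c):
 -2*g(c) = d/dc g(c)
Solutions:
 g(c) = C1*exp(-2*c)


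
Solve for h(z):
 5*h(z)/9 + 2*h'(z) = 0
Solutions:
 h(z) = C1*exp(-5*z/18)


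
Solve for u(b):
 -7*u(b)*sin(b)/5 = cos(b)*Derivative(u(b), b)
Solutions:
 u(b) = C1*cos(b)^(7/5)


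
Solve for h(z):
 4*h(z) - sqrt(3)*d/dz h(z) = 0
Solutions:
 h(z) = C1*exp(4*sqrt(3)*z/3)


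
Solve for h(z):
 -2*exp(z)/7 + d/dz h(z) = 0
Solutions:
 h(z) = C1 + 2*exp(z)/7


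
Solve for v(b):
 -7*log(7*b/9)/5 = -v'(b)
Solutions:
 v(b) = C1 + 7*b*log(b)/5 - 14*b*log(3)/5 - 7*b/5 + 7*b*log(7)/5


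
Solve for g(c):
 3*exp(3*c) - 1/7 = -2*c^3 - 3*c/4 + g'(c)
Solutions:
 g(c) = C1 + c^4/2 + 3*c^2/8 - c/7 + exp(3*c)


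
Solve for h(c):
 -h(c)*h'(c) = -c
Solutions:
 h(c) = -sqrt(C1 + c^2)
 h(c) = sqrt(C1 + c^2)


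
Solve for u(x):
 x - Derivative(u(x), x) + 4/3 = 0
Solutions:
 u(x) = C1 + x^2/2 + 4*x/3


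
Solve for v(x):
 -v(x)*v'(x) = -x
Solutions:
 v(x) = -sqrt(C1 + x^2)
 v(x) = sqrt(C1 + x^2)


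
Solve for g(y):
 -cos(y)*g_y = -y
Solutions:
 g(y) = C1 + Integral(y/cos(y), y)


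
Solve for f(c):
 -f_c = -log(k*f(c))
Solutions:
 li(k*f(c))/k = C1 + c


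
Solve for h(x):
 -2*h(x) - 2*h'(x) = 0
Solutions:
 h(x) = C1*exp(-x)


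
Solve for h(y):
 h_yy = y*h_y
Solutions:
 h(y) = C1 + C2*erfi(sqrt(2)*y/2)


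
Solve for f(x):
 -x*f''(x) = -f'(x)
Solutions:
 f(x) = C1 + C2*x^2


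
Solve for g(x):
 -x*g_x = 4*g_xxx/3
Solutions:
 g(x) = C1 + Integral(C2*airyai(-6^(1/3)*x/2) + C3*airybi(-6^(1/3)*x/2), x)


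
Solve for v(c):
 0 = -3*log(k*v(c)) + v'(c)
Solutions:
 li(k*v(c))/k = C1 + 3*c


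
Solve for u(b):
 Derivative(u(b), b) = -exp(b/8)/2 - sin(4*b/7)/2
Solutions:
 u(b) = C1 - 4*exp(b/8) + 7*cos(4*b/7)/8


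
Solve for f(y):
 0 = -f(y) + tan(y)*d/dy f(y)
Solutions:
 f(y) = C1*sin(y)


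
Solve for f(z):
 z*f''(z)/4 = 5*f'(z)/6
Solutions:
 f(z) = C1 + C2*z^(13/3)


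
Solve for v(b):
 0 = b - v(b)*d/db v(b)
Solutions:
 v(b) = -sqrt(C1 + b^2)
 v(b) = sqrt(C1 + b^2)


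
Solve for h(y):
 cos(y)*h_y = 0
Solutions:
 h(y) = C1


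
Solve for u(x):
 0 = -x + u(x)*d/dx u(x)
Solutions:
 u(x) = -sqrt(C1 + x^2)
 u(x) = sqrt(C1 + x^2)


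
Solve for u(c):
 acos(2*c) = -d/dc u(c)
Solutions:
 u(c) = C1 - c*acos(2*c) + sqrt(1 - 4*c^2)/2


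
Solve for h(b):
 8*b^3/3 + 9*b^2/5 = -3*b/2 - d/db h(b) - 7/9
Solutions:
 h(b) = C1 - 2*b^4/3 - 3*b^3/5 - 3*b^2/4 - 7*b/9


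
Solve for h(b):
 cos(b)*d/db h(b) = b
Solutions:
 h(b) = C1 + Integral(b/cos(b), b)


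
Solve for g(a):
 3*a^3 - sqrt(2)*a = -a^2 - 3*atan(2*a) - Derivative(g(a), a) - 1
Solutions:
 g(a) = C1 - 3*a^4/4 - a^3/3 + sqrt(2)*a^2/2 - 3*a*atan(2*a) - a + 3*log(4*a^2 + 1)/4


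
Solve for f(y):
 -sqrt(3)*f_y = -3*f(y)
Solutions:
 f(y) = C1*exp(sqrt(3)*y)


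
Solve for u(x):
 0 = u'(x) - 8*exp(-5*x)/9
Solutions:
 u(x) = C1 - 8*exp(-5*x)/45


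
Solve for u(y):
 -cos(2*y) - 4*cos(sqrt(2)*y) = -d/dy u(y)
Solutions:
 u(y) = C1 + sin(2*y)/2 + 2*sqrt(2)*sin(sqrt(2)*y)


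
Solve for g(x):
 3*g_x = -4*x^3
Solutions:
 g(x) = C1 - x^4/3


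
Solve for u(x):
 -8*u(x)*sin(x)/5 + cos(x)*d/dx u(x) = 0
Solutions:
 u(x) = C1/cos(x)^(8/5)


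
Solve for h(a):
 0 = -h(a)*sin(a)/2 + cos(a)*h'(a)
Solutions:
 h(a) = C1/sqrt(cos(a))


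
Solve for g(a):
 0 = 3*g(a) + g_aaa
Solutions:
 g(a) = C3*exp(-3^(1/3)*a) + (C1*sin(3^(5/6)*a/2) + C2*cos(3^(5/6)*a/2))*exp(3^(1/3)*a/2)


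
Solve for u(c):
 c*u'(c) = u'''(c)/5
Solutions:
 u(c) = C1 + Integral(C2*airyai(5^(1/3)*c) + C3*airybi(5^(1/3)*c), c)


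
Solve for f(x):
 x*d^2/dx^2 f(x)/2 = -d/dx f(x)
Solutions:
 f(x) = C1 + C2/x


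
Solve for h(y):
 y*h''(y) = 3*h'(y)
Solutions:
 h(y) = C1 + C2*y^4


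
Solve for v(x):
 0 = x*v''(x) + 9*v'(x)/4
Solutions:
 v(x) = C1 + C2/x^(5/4)


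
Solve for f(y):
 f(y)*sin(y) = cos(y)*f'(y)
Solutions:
 f(y) = C1/cos(y)


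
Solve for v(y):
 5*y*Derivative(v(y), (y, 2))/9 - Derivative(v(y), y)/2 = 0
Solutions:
 v(y) = C1 + C2*y^(19/10)


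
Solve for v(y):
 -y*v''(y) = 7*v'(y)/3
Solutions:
 v(y) = C1 + C2/y^(4/3)


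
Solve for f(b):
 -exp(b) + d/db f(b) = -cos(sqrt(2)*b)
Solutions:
 f(b) = C1 + exp(b) - sqrt(2)*sin(sqrt(2)*b)/2


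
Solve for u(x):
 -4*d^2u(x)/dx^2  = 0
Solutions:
 u(x) = C1 + C2*x


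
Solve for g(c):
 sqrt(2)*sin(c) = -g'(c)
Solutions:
 g(c) = C1 + sqrt(2)*cos(c)


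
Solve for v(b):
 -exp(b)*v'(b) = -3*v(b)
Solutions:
 v(b) = C1*exp(-3*exp(-b))


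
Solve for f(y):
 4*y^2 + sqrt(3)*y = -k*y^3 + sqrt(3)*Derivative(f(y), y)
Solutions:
 f(y) = C1 + sqrt(3)*k*y^4/12 + 4*sqrt(3)*y^3/9 + y^2/2


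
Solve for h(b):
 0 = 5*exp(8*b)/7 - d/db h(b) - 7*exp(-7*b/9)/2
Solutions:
 h(b) = C1 + 5*exp(8*b)/56 + 9*exp(-7*b/9)/2


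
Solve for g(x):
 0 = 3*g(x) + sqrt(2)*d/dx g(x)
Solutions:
 g(x) = C1*exp(-3*sqrt(2)*x/2)


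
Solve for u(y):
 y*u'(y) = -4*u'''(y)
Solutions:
 u(y) = C1 + Integral(C2*airyai(-2^(1/3)*y/2) + C3*airybi(-2^(1/3)*y/2), y)


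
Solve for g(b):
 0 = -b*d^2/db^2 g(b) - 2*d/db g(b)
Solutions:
 g(b) = C1 + C2/b


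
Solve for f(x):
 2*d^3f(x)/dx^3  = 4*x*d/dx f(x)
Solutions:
 f(x) = C1 + Integral(C2*airyai(2^(1/3)*x) + C3*airybi(2^(1/3)*x), x)


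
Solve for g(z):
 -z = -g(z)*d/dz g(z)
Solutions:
 g(z) = -sqrt(C1 + z^2)
 g(z) = sqrt(C1 + z^2)


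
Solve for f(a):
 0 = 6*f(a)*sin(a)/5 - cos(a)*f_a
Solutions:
 f(a) = C1/cos(a)^(6/5)


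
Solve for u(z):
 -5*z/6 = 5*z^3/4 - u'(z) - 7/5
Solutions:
 u(z) = C1 + 5*z^4/16 + 5*z^2/12 - 7*z/5


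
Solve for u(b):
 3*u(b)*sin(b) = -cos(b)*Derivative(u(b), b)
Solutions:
 u(b) = C1*cos(b)^3


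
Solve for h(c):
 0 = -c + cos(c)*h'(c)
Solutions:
 h(c) = C1 + Integral(c/cos(c), c)


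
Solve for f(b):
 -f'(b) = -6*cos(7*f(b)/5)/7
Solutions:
 -6*b/7 - 5*log(sin(7*f(b)/5) - 1)/14 + 5*log(sin(7*f(b)/5) + 1)/14 = C1


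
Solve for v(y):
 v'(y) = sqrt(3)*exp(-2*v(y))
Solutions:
 v(y) = log(-sqrt(C1 + 2*sqrt(3)*y))
 v(y) = log(C1 + 2*sqrt(3)*y)/2


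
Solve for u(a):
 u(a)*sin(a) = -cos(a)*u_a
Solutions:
 u(a) = C1*cos(a)


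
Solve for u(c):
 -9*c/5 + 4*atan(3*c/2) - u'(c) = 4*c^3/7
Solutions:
 u(c) = C1 - c^4/7 - 9*c^2/10 + 4*c*atan(3*c/2) - 4*log(9*c^2 + 4)/3


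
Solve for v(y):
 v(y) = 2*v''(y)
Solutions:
 v(y) = C1*exp(-sqrt(2)*y/2) + C2*exp(sqrt(2)*y/2)


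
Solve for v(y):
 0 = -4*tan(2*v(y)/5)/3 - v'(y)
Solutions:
 v(y) = -5*asin(C1*exp(-8*y/15))/2 + 5*pi/2
 v(y) = 5*asin(C1*exp(-8*y/15))/2


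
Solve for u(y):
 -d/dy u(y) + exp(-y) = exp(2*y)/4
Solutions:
 u(y) = C1 - exp(2*y)/8 - exp(-y)


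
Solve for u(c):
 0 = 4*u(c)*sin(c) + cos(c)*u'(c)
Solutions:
 u(c) = C1*cos(c)^4


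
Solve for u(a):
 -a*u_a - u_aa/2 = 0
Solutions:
 u(a) = C1 + C2*erf(a)


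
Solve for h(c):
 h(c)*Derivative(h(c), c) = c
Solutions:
 h(c) = -sqrt(C1 + c^2)
 h(c) = sqrt(C1 + c^2)


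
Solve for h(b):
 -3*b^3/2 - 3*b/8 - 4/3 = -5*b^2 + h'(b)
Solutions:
 h(b) = C1 - 3*b^4/8 + 5*b^3/3 - 3*b^2/16 - 4*b/3


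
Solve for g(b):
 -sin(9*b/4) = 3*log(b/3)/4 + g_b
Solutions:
 g(b) = C1 - 3*b*log(b)/4 + 3*b/4 + 3*b*log(3)/4 + 4*cos(9*b/4)/9


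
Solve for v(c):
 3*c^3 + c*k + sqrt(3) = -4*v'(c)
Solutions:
 v(c) = C1 - 3*c^4/16 - c^2*k/8 - sqrt(3)*c/4


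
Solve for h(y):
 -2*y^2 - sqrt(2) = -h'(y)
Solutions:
 h(y) = C1 + 2*y^3/3 + sqrt(2)*y


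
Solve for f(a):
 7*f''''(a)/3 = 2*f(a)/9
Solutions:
 f(a) = C1*exp(-2^(1/4)*21^(3/4)*a/21) + C2*exp(2^(1/4)*21^(3/4)*a/21) + C3*sin(2^(1/4)*21^(3/4)*a/21) + C4*cos(2^(1/4)*21^(3/4)*a/21)


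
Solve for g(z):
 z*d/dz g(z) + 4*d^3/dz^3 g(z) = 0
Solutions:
 g(z) = C1 + Integral(C2*airyai(-2^(1/3)*z/2) + C3*airybi(-2^(1/3)*z/2), z)


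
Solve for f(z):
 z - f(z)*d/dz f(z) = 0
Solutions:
 f(z) = -sqrt(C1 + z^2)
 f(z) = sqrt(C1 + z^2)


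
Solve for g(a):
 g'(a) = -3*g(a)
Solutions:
 g(a) = C1*exp(-3*a)


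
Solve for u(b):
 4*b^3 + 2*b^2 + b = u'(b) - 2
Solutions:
 u(b) = C1 + b^4 + 2*b^3/3 + b^2/2 + 2*b


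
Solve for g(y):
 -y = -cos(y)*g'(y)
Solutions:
 g(y) = C1 + Integral(y/cos(y), y)


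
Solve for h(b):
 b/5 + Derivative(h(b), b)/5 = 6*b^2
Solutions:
 h(b) = C1 + 10*b^3 - b^2/2


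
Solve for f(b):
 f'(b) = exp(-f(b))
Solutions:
 f(b) = log(C1 + b)


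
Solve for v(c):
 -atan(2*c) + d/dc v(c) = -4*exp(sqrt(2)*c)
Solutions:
 v(c) = C1 + c*atan(2*c) - 2*sqrt(2)*exp(sqrt(2)*c) - log(4*c^2 + 1)/4


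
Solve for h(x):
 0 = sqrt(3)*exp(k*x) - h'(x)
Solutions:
 h(x) = C1 + sqrt(3)*exp(k*x)/k


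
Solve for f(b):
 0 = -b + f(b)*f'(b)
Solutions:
 f(b) = -sqrt(C1 + b^2)
 f(b) = sqrt(C1 + b^2)


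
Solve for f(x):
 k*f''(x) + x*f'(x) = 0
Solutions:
 f(x) = C1 + C2*sqrt(k)*erf(sqrt(2)*x*sqrt(1/k)/2)


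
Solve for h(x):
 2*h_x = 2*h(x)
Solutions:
 h(x) = C1*exp(x)


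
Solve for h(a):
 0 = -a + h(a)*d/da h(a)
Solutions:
 h(a) = -sqrt(C1 + a^2)
 h(a) = sqrt(C1 + a^2)


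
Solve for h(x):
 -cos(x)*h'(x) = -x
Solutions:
 h(x) = C1 + Integral(x/cos(x), x)


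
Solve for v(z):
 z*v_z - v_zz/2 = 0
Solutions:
 v(z) = C1 + C2*erfi(z)


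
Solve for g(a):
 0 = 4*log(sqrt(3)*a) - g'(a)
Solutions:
 g(a) = C1 + 4*a*log(a) - 4*a + a*log(9)


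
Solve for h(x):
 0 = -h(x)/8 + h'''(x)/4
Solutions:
 h(x) = C3*exp(2^(2/3)*x/2) + (C1*sin(2^(2/3)*sqrt(3)*x/4) + C2*cos(2^(2/3)*sqrt(3)*x/4))*exp(-2^(2/3)*x/4)


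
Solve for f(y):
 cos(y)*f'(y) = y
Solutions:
 f(y) = C1 + Integral(y/cos(y), y)


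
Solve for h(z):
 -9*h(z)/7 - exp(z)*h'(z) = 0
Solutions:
 h(z) = C1*exp(9*exp(-z)/7)


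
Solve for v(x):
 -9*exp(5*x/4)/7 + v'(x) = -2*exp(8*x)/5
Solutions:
 v(x) = C1 + 36*exp(5*x/4)/35 - exp(8*x)/20


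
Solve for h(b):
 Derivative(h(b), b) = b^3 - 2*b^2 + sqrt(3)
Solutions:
 h(b) = C1 + b^4/4 - 2*b^3/3 + sqrt(3)*b


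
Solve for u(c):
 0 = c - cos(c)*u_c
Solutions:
 u(c) = C1 + Integral(c/cos(c), c)


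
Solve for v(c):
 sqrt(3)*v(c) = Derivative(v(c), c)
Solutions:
 v(c) = C1*exp(sqrt(3)*c)


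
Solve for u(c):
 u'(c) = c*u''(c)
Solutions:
 u(c) = C1 + C2*c^2


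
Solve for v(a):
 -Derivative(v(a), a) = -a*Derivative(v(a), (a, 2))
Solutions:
 v(a) = C1 + C2*a^2


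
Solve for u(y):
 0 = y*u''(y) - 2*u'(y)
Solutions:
 u(y) = C1 + C2*y^3


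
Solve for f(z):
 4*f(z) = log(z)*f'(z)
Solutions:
 f(z) = C1*exp(4*li(z))


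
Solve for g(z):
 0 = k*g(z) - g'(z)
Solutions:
 g(z) = C1*exp(k*z)


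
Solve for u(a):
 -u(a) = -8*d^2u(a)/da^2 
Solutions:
 u(a) = C1*exp(-sqrt(2)*a/4) + C2*exp(sqrt(2)*a/4)


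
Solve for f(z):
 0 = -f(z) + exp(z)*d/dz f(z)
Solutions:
 f(z) = C1*exp(-exp(-z))


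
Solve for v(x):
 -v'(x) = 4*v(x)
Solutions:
 v(x) = C1*exp(-4*x)


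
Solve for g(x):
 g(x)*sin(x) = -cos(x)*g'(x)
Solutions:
 g(x) = C1*cos(x)


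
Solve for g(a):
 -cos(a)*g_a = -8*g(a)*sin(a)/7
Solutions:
 g(a) = C1/cos(a)^(8/7)


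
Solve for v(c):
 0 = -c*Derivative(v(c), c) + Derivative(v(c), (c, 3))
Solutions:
 v(c) = C1 + Integral(C2*airyai(c) + C3*airybi(c), c)


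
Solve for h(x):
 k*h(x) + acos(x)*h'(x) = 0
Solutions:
 h(x) = C1*exp(-k*Integral(1/acos(x), x))


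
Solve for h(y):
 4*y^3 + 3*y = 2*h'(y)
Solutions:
 h(y) = C1 + y^4/2 + 3*y^2/4


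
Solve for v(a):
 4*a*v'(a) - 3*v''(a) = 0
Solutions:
 v(a) = C1 + C2*erfi(sqrt(6)*a/3)


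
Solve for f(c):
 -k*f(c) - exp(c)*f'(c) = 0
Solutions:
 f(c) = C1*exp(k*exp(-c))


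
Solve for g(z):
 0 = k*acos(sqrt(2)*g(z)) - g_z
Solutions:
 Integral(1/acos(sqrt(2)*_y), (_y, g(z))) = C1 + k*z


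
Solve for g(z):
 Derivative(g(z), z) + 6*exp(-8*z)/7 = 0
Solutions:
 g(z) = C1 + 3*exp(-8*z)/28


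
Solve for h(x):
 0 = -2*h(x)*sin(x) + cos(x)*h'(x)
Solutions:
 h(x) = C1/cos(x)^2


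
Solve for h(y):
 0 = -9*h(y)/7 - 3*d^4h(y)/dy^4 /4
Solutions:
 h(y) = (C1*sin(3^(1/4)*7^(3/4)*y/7) + C2*cos(3^(1/4)*7^(3/4)*y/7))*exp(-3^(1/4)*7^(3/4)*y/7) + (C3*sin(3^(1/4)*7^(3/4)*y/7) + C4*cos(3^(1/4)*7^(3/4)*y/7))*exp(3^(1/4)*7^(3/4)*y/7)


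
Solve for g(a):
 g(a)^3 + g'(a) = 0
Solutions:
 g(a) = -sqrt(2)*sqrt(-1/(C1 - a))/2
 g(a) = sqrt(2)*sqrt(-1/(C1 - a))/2


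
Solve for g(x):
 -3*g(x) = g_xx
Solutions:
 g(x) = C1*sin(sqrt(3)*x) + C2*cos(sqrt(3)*x)


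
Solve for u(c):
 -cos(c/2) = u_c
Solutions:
 u(c) = C1 - 2*sin(c/2)


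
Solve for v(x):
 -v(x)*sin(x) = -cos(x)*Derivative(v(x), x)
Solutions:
 v(x) = C1/cos(x)


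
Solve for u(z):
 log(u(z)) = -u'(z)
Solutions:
 li(u(z)) = C1 - z


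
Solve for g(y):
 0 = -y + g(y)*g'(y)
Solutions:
 g(y) = -sqrt(C1 + y^2)
 g(y) = sqrt(C1 + y^2)


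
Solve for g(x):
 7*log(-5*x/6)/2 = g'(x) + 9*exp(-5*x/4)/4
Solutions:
 g(x) = C1 + 7*x*log(-x)/2 + 7*x*(-log(6) - 1 + log(5))/2 + 9*exp(-5*x/4)/5


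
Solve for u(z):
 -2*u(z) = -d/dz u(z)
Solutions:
 u(z) = C1*exp(2*z)


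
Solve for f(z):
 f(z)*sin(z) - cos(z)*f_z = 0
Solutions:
 f(z) = C1/cos(z)


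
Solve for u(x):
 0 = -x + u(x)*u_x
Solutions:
 u(x) = -sqrt(C1 + x^2)
 u(x) = sqrt(C1 + x^2)


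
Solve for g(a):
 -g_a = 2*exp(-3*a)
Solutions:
 g(a) = C1 + 2*exp(-3*a)/3


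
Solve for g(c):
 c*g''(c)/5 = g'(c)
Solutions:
 g(c) = C1 + C2*c^6


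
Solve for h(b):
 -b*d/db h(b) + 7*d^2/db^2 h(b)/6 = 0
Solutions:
 h(b) = C1 + C2*erfi(sqrt(21)*b/7)


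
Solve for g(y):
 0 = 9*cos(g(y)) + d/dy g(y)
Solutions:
 g(y) = pi - asin((C1 + exp(18*y))/(C1 - exp(18*y)))
 g(y) = asin((C1 + exp(18*y))/(C1 - exp(18*y)))


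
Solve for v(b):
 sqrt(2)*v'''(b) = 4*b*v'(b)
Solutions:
 v(b) = C1 + Integral(C2*airyai(sqrt(2)*b) + C3*airybi(sqrt(2)*b), b)


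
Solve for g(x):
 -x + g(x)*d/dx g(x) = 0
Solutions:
 g(x) = -sqrt(C1 + x^2)
 g(x) = sqrt(C1 + x^2)


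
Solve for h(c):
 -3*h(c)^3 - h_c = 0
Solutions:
 h(c) = -sqrt(2)*sqrt(-1/(C1 - 3*c))/2
 h(c) = sqrt(2)*sqrt(-1/(C1 - 3*c))/2


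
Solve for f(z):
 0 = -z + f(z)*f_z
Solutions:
 f(z) = -sqrt(C1 + z^2)
 f(z) = sqrt(C1 + z^2)


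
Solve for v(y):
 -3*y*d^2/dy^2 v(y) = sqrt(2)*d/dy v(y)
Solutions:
 v(y) = C1 + C2*y^(1 - sqrt(2)/3)


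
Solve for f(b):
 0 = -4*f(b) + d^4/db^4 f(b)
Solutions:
 f(b) = C1*exp(-sqrt(2)*b) + C2*exp(sqrt(2)*b) + C3*sin(sqrt(2)*b) + C4*cos(sqrt(2)*b)


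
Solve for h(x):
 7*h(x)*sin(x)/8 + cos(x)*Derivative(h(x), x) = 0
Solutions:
 h(x) = C1*cos(x)^(7/8)


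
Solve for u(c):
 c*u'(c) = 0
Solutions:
 u(c) = C1


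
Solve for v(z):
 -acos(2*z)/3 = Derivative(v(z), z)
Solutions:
 v(z) = C1 - z*acos(2*z)/3 + sqrt(1 - 4*z^2)/6


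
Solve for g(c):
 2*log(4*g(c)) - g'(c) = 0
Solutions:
 -Integral(1/(log(_y) + 2*log(2)), (_y, g(c)))/2 = C1 - c


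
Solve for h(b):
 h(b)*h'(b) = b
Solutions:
 h(b) = -sqrt(C1 + b^2)
 h(b) = sqrt(C1 + b^2)


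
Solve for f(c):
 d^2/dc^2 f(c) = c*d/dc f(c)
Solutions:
 f(c) = C1 + C2*erfi(sqrt(2)*c/2)


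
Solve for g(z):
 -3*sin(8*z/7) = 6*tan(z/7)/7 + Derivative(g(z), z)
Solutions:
 g(z) = C1 + 6*log(cos(z/7)) + 21*cos(8*z/7)/8


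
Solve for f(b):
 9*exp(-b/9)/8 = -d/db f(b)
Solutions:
 f(b) = C1 + 81*exp(-b/9)/8


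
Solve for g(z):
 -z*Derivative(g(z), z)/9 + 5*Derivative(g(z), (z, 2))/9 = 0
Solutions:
 g(z) = C1 + C2*erfi(sqrt(10)*z/10)


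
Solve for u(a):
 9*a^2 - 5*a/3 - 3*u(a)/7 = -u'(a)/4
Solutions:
 u(a) = C1*exp(12*a/7) + 21*a^2 + 371*a/18 + 2597/216


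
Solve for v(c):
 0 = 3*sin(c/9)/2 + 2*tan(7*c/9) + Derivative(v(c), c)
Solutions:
 v(c) = C1 + 18*log(cos(7*c/9))/7 + 27*cos(c/9)/2


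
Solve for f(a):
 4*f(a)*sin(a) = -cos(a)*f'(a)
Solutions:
 f(a) = C1*cos(a)^4


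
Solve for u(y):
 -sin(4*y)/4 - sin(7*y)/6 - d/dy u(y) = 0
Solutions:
 u(y) = C1 + cos(4*y)/16 + cos(7*y)/42


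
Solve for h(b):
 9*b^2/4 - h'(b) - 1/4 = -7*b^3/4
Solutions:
 h(b) = C1 + 7*b^4/16 + 3*b^3/4 - b/4


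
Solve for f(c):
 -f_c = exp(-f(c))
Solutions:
 f(c) = log(C1 - c)


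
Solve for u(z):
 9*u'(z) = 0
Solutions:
 u(z) = C1


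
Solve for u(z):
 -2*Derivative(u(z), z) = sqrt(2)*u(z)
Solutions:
 u(z) = C1*exp(-sqrt(2)*z/2)


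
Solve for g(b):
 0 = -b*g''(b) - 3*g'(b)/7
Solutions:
 g(b) = C1 + C2*b^(4/7)


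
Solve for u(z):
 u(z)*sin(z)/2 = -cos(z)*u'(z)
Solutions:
 u(z) = C1*sqrt(cos(z))


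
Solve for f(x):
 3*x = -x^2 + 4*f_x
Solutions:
 f(x) = C1 + x^3/12 + 3*x^2/8


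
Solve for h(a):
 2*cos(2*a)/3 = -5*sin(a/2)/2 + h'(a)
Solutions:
 h(a) = C1 + sin(2*a)/3 - 5*cos(a/2)


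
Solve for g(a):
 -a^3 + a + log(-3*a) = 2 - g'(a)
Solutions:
 g(a) = C1 + a^4/4 - a^2/2 - a*log(-a) + a*(3 - log(3))


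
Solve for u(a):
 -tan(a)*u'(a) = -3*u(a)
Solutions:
 u(a) = C1*sin(a)^3


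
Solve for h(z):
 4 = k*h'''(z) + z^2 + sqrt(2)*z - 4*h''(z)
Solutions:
 h(z) = C1 + C2*z + C3*exp(4*z/k) + z^4/48 + z^3*(k + 2*sqrt(2))/48 + z^2*(k^2 + 2*sqrt(2)*k - 32)/64


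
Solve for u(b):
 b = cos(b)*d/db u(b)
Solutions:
 u(b) = C1 + Integral(b/cos(b), b)


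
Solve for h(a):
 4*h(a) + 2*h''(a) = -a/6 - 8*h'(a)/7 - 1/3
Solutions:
 h(a) = -a/24 + (C1*sin(sqrt(94)*a/7) + C2*cos(sqrt(94)*a/7))*exp(-2*a/7) - 1/14


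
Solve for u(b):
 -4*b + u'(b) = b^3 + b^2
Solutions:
 u(b) = C1 + b^4/4 + b^3/3 + 2*b^2


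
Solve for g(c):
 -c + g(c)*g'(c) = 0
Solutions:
 g(c) = -sqrt(C1 + c^2)
 g(c) = sqrt(C1 + c^2)


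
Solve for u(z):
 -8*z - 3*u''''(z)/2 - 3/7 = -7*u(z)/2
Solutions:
 u(z) = C1*exp(-3^(3/4)*7^(1/4)*z/3) + C2*exp(3^(3/4)*7^(1/4)*z/3) + C3*sin(3^(3/4)*7^(1/4)*z/3) + C4*cos(3^(3/4)*7^(1/4)*z/3) + 16*z/7 + 6/49


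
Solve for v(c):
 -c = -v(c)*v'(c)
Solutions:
 v(c) = -sqrt(C1 + c^2)
 v(c) = sqrt(C1 + c^2)


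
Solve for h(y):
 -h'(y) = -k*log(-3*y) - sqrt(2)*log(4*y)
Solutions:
 h(y) = C1 + y*(k + sqrt(2))*log(y) + y*(-k + k*log(3) + I*pi*k - sqrt(2) + 2*sqrt(2)*log(2))


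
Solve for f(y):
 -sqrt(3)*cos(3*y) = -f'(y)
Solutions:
 f(y) = C1 + sqrt(3)*sin(3*y)/3


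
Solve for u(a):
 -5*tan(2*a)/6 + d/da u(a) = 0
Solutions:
 u(a) = C1 - 5*log(cos(2*a))/12


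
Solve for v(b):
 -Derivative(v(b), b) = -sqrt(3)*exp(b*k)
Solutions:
 v(b) = C1 + sqrt(3)*exp(b*k)/k


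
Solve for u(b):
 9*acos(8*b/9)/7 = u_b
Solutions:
 u(b) = C1 + 9*b*acos(8*b/9)/7 - 9*sqrt(81 - 64*b^2)/56


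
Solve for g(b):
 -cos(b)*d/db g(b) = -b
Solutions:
 g(b) = C1 + Integral(b/cos(b), b)


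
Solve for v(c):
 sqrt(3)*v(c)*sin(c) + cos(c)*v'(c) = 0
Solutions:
 v(c) = C1*cos(c)^(sqrt(3))


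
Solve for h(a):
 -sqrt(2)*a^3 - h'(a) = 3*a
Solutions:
 h(a) = C1 - sqrt(2)*a^4/4 - 3*a^2/2


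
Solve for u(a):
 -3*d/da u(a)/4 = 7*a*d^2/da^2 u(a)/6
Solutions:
 u(a) = C1 + C2*a^(5/14)


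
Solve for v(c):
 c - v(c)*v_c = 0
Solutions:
 v(c) = -sqrt(C1 + c^2)
 v(c) = sqrt(C1 + c^2)


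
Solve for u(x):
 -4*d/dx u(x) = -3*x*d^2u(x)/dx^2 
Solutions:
 u(x) = C1 + C2*x^(7/3)


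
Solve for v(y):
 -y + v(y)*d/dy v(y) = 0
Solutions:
 v(y) = -sqrt(C1 + y^2)
 v(y) = sqrt(C1 + y^2)


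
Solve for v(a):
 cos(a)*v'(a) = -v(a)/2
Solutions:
 v(a) = C1*(sin(a) - 1)^(1/4)/(sin(a) + 1)^(1/4)


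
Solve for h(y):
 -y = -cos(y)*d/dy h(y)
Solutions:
 h(y) = C1 + Integral(y/cos(y), y)


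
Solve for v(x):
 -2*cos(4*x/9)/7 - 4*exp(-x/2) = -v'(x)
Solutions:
 v(x) = C1 + 9*sin(4*x/9)/14 - 8*exp(-x/2)


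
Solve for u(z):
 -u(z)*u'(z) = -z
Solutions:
 u(z) = -sqrt(C1 + z^2)
 u(z) = sqrt(C1 + z^2)


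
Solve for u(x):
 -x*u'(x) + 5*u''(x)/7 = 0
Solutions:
 u(x) = C1 + C2*erfi(sqrt(70)*x/10)


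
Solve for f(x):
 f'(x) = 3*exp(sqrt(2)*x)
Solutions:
 f(x) = C1 + 3*sqrt(2)*exp(sqrt(2)*x)/2


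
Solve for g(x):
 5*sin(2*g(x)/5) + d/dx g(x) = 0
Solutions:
 5*x + 5*log(cos(2*g(x)/5) - 1)/4 - 5*log(cos(2*g(x)/5) + 1)/4 = C1


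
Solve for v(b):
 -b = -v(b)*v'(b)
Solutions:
 v(b) = -sqrt(C1 + b^2)
 v(b) = sqrt(C1 + b^2)


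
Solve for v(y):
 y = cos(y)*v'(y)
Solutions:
 v(y) = C1 + Integral(y/cos(y), y)


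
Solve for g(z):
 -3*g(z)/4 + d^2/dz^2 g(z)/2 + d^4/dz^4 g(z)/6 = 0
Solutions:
 g(z) = C1*exp(-sqrt(6)*z*sqrt(-1 + sqrt(3))/2) + C2*exp(sqrt(6)*z*sqrt(-1 + sqrt(3))/2) + C3*sin(sqrt(6)*z*sqrt(1 + sqrt(3))/2) + C4*cos(sqrt(6)*z*sqrt(1 + sqrt(3))/2)


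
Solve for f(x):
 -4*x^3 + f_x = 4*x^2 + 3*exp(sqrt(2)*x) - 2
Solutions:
 f(x) = C1 + x^4 + 4*x^3/3 - 2*x + 3*sqrt(2)*exp(sqrt(2)*x)/2


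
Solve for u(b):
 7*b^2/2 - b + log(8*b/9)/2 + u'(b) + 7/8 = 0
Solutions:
 u(b) = C1 - 7*b^3/6 + b^2/2 - b*log(b)/2 - 3*b*log(2)/2 - 3*b/8 + b*log(3)


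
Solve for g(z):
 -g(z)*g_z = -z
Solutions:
 g(z) = -sqrt(C1 + z^2)
 g(z) = sqrt(C1 + z^2)


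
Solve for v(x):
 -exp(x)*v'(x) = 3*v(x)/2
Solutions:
 v(x) = C1*exp(3*exp(-x)/2)


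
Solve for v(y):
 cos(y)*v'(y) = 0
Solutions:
 v(y) = C1


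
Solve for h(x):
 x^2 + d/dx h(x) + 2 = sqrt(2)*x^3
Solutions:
 h(x) = C1 + sqrt(2)*x^4/4 - x^3/3 - 2*x


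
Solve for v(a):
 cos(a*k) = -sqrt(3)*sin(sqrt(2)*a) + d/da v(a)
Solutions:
 v(a) = C1 - sqrt(6)*cos(sqrt(2)*a)/2 + sin(a*k)/k


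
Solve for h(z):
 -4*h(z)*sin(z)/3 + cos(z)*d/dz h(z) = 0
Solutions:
 h(z) = C1/cos(z)^(4/3)


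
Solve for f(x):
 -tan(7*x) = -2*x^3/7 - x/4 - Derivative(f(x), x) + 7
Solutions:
 f(x) = C1 - x^4/14 - x^2/8 + 7*x - log(cos(7*x))/7


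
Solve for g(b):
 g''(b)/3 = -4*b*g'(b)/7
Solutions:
 g(b) = C1 + C2*erf(sqrt(42)*b/7)


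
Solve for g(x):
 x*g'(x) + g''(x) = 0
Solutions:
 g(x) = C1 + C2*erf(sqrt(2)*x/2)


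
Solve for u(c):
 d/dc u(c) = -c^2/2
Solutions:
 u(c) = C1 - c^3/6


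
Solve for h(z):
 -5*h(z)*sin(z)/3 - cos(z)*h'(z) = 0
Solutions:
 h(z) = C1*cos(z)^(5/3)


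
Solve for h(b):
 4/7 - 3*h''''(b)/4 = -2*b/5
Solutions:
 h(b) = C1 + C2*b + C3*b^2 + C4*b^3 + b^5/225 + 2*b^4/63


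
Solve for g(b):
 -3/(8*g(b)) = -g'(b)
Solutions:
 g(b) = -sqrt(C1 + 3*b)/2
 g(b) = sqrt(C1 + 3*b)/2


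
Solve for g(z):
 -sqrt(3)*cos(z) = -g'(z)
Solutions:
 g(z) = C1 + sqrt(3)*sin(z)


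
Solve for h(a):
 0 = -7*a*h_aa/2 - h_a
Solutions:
 h(a) = C1 + C2*a^(5/7)


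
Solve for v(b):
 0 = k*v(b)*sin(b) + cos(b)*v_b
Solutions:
 v(b) = C1*exp(k*log(cos(b)))


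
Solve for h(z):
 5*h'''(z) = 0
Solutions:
 h(z) = C1 + C2*z + C3*z^2


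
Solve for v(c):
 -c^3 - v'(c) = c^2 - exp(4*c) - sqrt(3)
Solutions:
 v(c) = C1 - c^4/4 - c^3/3 + sqrt(3)*c + exp(4*c)/4


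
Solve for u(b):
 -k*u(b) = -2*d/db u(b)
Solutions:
 u(b) = C1*exp(b*k/2)


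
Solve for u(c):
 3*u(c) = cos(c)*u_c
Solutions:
 u(c) = C1*(sin(c) + 1)^(3/2)/(sin(c) - 1)^(3/2)


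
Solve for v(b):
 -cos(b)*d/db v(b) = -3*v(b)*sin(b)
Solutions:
 v(b) = C1/cos(b)^3


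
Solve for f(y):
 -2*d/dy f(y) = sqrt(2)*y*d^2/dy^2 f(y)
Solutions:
 f(y) = C1 + C2*y^(1 - sqrt(2))


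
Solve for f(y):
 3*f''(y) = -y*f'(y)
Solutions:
 f(y) = C1 + C2*erf(sqrt(6)*y/6)


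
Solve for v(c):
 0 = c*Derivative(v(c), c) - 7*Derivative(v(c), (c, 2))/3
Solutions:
 v(c) = C1 + C2*erfi(sqrt(42)*c/14)


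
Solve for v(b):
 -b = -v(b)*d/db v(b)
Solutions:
 v(b) = -sqrt(C1 + b^2)
 v(b) = sqrt(C1 + b^2)


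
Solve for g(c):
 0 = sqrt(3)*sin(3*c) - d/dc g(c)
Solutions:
 g(c) = C1 - sqrt(3)*cos(3*c)/3


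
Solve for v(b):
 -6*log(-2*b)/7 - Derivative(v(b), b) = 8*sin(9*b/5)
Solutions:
 v(b) = C1 - 6*b*log(-b)/7 - 6*b*log(2)/7 + 6*b/7 + 40*cos(9*b/5)/9


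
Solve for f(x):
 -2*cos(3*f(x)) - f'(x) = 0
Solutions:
 f(x) = -asin((C1 + exp(12*x))/(C1 - exp(12*x)))/3 + pi/3
 f(x) = asin((C1 + exp(12*x))/(C1 - exp(12*x)))/3
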